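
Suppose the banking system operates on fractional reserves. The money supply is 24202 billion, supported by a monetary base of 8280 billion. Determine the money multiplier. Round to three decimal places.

The money multiplier is m = M / MB = 24202 / 8280 ≈ 2.92295.

2.923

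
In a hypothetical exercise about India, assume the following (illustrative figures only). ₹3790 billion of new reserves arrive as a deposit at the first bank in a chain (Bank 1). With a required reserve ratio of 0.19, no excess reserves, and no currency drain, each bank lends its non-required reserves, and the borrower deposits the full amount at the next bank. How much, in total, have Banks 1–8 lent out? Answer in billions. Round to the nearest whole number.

₹13163 billion

Bank i lends (1 − rr)^i of the original deposit: Bank 1 lends 3790·0.8100 = 3069.9000, Bank 2 lends 3790·0.8100² = 2486.6190, and so on.
Summing a geometric series: total = 3790·[0.8100·(1 − 0.8100^8) / (1 − 0.8100)] ≈ 13163.3754 billion.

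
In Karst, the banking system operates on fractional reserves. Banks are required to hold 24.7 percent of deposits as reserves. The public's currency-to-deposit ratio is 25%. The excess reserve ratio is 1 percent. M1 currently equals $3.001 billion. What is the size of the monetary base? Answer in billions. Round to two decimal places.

$1.22 billion

The money multiplier is m = (1 + c) / (rr + e + c) = (1 + 0.25) / (0.247 + 0.01 + 0.25) ≈ 2.4655.
MB = M / m = 3.001 / 2.4655 ≈ 1.2172 billion.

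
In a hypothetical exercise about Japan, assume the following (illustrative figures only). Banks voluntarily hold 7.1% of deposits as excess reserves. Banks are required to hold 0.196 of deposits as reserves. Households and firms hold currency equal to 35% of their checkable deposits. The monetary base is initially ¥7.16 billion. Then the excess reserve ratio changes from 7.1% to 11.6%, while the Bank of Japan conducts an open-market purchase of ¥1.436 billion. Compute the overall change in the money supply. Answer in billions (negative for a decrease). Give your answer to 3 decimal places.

¥1.863 billion

Before: m₁ = (1 + 0.35) / (0.196 + 0.071 + 0.35) ≈ 2.18801, MB₁ = 7.16, so M₁ = 2.18801 × 7.16 ≈ 15.6662 billion.
After: m₂ = (1 + 0.35) / (0.196 + 0.116 + 0.35) ≈ 2.03927, MB₂ = 7.16 + 1.436 = 8.596, so M₂ = 2.03927 × 8.596 ≈ 17.5296 billion.
ΔM = M₂ − M₁ = 17.5296 − 15.6662 = 1.8634 billion.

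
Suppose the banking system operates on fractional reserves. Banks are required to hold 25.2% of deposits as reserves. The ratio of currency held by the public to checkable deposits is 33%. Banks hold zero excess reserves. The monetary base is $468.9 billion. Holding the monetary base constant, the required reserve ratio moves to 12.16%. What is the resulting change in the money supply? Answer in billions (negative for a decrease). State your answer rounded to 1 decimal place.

Initially m₁ = (1 + 0.33) / (0.252 + 0.33) ≈ 2.28522, so M₁ = 2.28522 × 468.9 ≈ 1071.5397 billion.
After the change m₂ = (1 + 0.33) / (0.1216 + 0.33) ≈ 2.94508, so M₂ = 2.94508 × 468.9 ≈ 1380.948 billion.
ΔM = M₂ − M₁ = 1380.948 − 1071.5397 = 309.4083 billion.

$309.4 billion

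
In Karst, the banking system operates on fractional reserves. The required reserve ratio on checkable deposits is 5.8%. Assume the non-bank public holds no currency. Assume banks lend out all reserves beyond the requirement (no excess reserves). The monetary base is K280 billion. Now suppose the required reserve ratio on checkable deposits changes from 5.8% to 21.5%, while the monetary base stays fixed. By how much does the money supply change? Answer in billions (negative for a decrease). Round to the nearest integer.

Initially m₁ = 1 / (0.058) ≈ 17.2414, so M₁ = 17.2414 × 280 = 4827.592 billion.
After the change m₂ = 1 / (0.215) ≈ 4.6512, so M₂ = 4.6512 × 280 = 1302.336 billion.
ΔM = M₂ − M₁ = 1302.336 − 4827.592 = -3525.256 billion.

-3525 billion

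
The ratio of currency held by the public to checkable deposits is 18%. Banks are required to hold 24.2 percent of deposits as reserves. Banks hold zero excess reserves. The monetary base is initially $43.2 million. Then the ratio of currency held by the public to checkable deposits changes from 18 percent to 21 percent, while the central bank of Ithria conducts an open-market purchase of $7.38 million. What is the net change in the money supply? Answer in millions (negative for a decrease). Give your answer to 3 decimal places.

$14.606 million

Before: m₁ = (1 + 0.18) / (0.242 + 0.18) ≈ 2.796209, MB₁ = 43.2, so M₁ = 2.796209 × 43.2 ≈ 120.7962 million.
After: m₂ = (1 + 0.21) / (0.242 + 0.21) ≈ 2.676991, MB₂ = 43.2 + 7.38 = 50.58, so M₂ = 2.676991 × 50.58 ≈ 135.4022 million.
ΔM = M₂ − M₁ = 135.4022 − 120.7962 = 14.606 million.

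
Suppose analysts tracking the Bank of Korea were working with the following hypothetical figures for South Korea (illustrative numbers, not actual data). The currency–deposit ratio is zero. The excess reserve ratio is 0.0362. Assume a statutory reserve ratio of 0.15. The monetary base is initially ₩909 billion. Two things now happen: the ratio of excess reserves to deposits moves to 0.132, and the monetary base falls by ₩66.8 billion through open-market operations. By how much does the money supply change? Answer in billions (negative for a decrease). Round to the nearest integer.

-1895 billion

Before: m₁ = 1 / (0.15 + 0.0362) ≈ 5.3706, MB₁ = 909, so M₁ = 5.3706 × 909 = 4881.8754 billion.
After: m₂ = 1 / (0.15 + 0.132) ≈ 3.5461, MB₂ = 909 − 66.8 = 842.2, so M₂ = 3.5461 × 842.2 ≈ 2986.5254 billion.
ΔM = M₂ − M₁ = 2986.5254 − 4881.8754 = -1895.35 billion.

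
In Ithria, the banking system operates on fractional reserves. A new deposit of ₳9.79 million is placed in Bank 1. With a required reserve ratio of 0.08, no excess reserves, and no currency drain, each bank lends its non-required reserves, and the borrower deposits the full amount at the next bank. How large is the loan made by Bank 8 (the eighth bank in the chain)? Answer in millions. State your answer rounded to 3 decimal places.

Each bank lends a fraction (1 − rr) = 0.9200 of the deposit it receives, so Bank 8 receives 9.79·0.9200^7 and lends 9.79·0.9200^8 ≈ 5.0244 million.

₳5.024 million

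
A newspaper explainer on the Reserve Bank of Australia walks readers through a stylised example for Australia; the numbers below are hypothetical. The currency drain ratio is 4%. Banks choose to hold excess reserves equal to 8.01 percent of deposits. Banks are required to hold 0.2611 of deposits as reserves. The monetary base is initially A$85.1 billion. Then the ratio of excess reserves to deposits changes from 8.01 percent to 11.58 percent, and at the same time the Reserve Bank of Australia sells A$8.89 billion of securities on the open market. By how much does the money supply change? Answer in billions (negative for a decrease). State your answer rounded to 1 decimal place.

-42.1 billion

Before: m₁ = (1 + 0.04) / (0.2611 + 0.0801 + 0.04) ≈ 2.7282, MB₁ = 85.1, so M₁ = 2.7282 × 85.1 ≈ 232.1698 billion.
After: m₂ = (1 + 0.04) / (0.2611 + 0.1158 + 0.04) ≈ 2.4946, MB₂ = 85.1 − 8.89 = 76.21, so M₂ = 2.4946 × 76.21 ≈ 190.1135 billion.
ΔM = M₂ − M₁ = 190.1135 − 232.1698 = -42.0563 billion.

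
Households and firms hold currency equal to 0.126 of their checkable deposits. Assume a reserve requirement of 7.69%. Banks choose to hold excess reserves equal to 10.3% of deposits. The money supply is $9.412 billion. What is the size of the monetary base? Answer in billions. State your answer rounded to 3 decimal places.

The money multiplier is m = (1 + c) / (rr + e + c) = (1 + 0.126) / (0.0769 + 0.103 + 0.126) ≈ 3.68094.
MB = M / m = 9.412 / 3.68094 ≈ 2.557 billion.

$2.557 billion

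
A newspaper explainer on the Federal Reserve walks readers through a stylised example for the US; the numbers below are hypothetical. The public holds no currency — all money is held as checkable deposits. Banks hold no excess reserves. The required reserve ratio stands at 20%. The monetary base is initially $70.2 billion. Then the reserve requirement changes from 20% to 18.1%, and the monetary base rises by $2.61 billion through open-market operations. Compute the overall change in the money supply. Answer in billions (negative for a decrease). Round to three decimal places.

Before: m₁ = 1 / (0.2) = 5, MB₁ = 70.2, so M₁ = 5 × 70.2 = 351 billion.
After: m₂ = 1 / (0.181) ≈ 5.524862, MB₂ = 70.2 + 2.61 = 72.81, so M₂ = 5.524862 × 72.81 ≈ 402.2652 billion.
ΔM = M₂ − M₁ = 402.2652 − 351 = 51.2652 billion.

$51.265 billion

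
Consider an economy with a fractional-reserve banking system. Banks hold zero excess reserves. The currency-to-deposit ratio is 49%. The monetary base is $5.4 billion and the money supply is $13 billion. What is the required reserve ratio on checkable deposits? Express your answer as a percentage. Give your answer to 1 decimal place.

Using m = M/MB = 13/5.4 ≈ 2.407407. Since m = (1 + c)/(c + rr + e), the denominator satisfies c + rr + e = (1 + c)/m = (1 + 0.49) / 2.407407 ≈ 0.618923.
With c = 0.49 and e = 0, the required reserve ratio on checkable deposits is 0.618923 − 0.49 − 0 = 0.128923.

12.9%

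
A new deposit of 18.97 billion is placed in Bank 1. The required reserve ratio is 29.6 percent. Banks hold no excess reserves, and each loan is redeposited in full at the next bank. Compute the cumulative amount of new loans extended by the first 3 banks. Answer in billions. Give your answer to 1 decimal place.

29.4 billion

Bank i lends (1 − rr)^i of the original deposit: Bank 1 lends 18.97·0.7040 ≈ 13.3549, Bank 2 lends 18.97·0.7040² ≈ 9.4018, and so on.
Summing a geometric series: total = 18.97·[0.7040·(1 − 0.7040^3) / (1 − 0.7040)] ≈ 29.3756 billion.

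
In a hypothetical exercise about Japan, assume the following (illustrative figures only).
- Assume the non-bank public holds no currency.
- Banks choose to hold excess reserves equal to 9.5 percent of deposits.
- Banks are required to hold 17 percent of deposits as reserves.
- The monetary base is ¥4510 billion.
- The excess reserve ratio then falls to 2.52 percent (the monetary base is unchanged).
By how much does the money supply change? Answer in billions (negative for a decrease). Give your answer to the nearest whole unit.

¥6086 billion

Initially m₁ = 1 / (0.17 + 0.095) ≈ 3.77358, so M₁ = 3.77358 × 4510 = 17018.8458 billion.
After the change m₂ = 1 / (0.17 + 0.0252) ≈ 5.12295, so M₂ = 5.12295 × 4510 = 23104.5045 billion.
ΔM = M₂ − M₁ = 23104.5045 − 17018.8458 = 6085.6587 billion.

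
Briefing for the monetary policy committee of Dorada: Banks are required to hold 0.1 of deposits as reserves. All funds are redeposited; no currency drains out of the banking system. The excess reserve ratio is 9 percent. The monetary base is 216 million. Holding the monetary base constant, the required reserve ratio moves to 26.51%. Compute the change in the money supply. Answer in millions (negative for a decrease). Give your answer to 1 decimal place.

-528.6 million

Initially m₁ = 1 / (0.1 + 0.09) ≈ 5.26316, so M₁ = 5.26316 × 216 ≈ 1136.8426 million.
After the change m₂ = 1 / (0.2651 + 0.09) ≈ 2.81611, so M₂ = 2.81611 × 216 ≈ 608.2798 million.
ΔM = M₂ − M₁ = 608.2798 − 1136.8426 = -528.5628 million.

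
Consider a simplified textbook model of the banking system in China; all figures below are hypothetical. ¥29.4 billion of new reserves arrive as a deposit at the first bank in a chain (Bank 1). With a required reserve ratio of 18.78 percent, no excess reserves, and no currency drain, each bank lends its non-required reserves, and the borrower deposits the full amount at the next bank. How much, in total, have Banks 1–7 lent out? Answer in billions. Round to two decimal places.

Bank i lends (1 − rr)^i of the original deposit: Bank 1 lends 29.4·0.8122 ≈ 23.8787, Bank 2 lends 29.4·0.8122² ≈ 19.3943, and so on.
Summing a geometric series: total = 29.4·[0.8122·(1 − 0.8122^7) / (1 − 0.8122)] ≈ 97.5042 billion.

¥97.50 billion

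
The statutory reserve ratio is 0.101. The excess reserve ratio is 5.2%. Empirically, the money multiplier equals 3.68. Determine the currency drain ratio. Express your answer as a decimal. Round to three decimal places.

0.163

Using m = 3.68. From m = (1 + c)/(c + rr + e), rearranging gives 1 + c = m·(c + rr + e), so c·(1 − m) = m·(rr + e) − 1.
Hence c = [m·(rr + e) − 1]/(1 − m) = [3.68 × (0.101 + 0.052) − 1] / (1 − 3.68) ≈ 0.163045.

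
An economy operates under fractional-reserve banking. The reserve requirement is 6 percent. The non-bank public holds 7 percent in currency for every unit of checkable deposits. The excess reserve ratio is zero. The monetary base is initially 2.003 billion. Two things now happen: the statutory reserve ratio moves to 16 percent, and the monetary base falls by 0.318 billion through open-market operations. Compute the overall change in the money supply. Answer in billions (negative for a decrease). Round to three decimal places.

-8.647 billion

Before: m₁ = (1 + 0.07) / (0.06 + 0.07) ≈ 8.23077, MB₁ = 2.003, so M₁ = 8.23077 × 2.003 ≈ 16.4862 billion.
After: m₂ = (1 + 0.07) / (0.16 + 0.07) ≈ 4.65217, MB₂ = 2.003 − 0.318 = 1.685, so M₂ = 4.65217 × 1.685 ≈ 7.8389 billion.
ΔM = M₂ − M₁ = 7.8389 − 16.4862 = -8.6473 billion.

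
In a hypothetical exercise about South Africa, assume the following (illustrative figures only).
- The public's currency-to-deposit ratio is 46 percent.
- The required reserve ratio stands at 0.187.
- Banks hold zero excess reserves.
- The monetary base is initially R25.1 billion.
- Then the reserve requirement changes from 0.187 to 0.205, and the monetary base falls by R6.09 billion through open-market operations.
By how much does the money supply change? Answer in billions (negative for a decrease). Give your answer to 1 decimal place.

Before: m₁ = (1 + 0.46) / (0.187 + 0.46) ≈ 2.2566, MB₁ = 25.1, so M₁ = 2.2566 × 25.1 ≈ 56.6407 billion.
After: m₂ = (1 + 0.46) / (0.205 + 0.46) ≈ 2.1955, MB₂ = 25.1 − 6.09 = 19.01, so M₂ = 2.1955 × 19.01 ≈ 41.7365 billion.
ΔM = M₂ − M₁ = 41.7365 − 56.6407 = -14.9042 billion.

-14.9 billion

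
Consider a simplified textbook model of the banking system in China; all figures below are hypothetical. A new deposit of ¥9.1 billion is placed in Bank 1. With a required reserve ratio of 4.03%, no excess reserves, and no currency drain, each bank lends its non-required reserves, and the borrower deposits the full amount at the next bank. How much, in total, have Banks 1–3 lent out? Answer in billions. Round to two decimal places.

Bank i lends (1 − rr)^i of the original deposit: Bank 1 lends 9.1·0.9597 ≈ 8.7333, Bank 2 lends 9.1·0.9597² ≈ 8.3813, and so on.
Summing a geometric series: total = 9.1·[0.9597·(1 − 0.9597^3) / (1 − 0.9597)] ≈ 25.1581 billion.

¥25.16 billion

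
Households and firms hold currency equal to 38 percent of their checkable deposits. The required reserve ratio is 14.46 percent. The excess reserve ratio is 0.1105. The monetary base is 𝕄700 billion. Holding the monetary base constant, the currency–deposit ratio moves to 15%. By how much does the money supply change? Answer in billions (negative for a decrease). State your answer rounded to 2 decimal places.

Initially m₁ = (1 + 0.38) / (0.1446 + 0.1105 + 0.38) ≈ 2.172886, so M₁ = 2.172886 × 700 = 1521.0202 billion.
After the change m₂ = (1 + 0.15) / (0.1446 + 0.1105 + 0.15) ≈ 2.838805, so M₂ = 2.838805 × 700 = 1987.1635 billion.
ΔM = M₂ − M₁ = 1987.1635 − 1521.0202 = 466.1433 billion.

𝕄466.14 billion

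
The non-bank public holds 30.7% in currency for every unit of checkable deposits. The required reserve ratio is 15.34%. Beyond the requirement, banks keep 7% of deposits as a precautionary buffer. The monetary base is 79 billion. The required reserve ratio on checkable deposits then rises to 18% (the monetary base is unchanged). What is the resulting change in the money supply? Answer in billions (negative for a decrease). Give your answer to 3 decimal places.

-9.297 billion

Initially m₁ = (1 + 0.307) / (0.1534 + 0.07 + 0.307) ≈ 2.464178, so M₁ = 2.464178 × 79 ≈ 194.6701 billion.
After the change m₂ = (1 + 0.307) / (0.18 + 0.07 + 0.307) ≈ 2.346499, so M₂ = 2.346499 × 79 ≈ 185.3734 billion.
ΔM = M₂ − M₁ = 185.3734 − 194.6701 = -9.2967 billion.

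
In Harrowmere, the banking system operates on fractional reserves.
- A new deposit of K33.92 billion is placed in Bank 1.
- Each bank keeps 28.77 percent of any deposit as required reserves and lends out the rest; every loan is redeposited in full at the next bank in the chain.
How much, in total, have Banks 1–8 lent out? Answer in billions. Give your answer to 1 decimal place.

Bank i lends (1 − rr)^i of the original deposit: Bank 1 lends 33.92·0.7123 ≈ 24.1612, Bank 2 lends 33.92·0.7123² ≈ 17.2100, and so on.
Summing a geometric series: total = 33.92·[0.7123·(1 − 0.7123^8) / (1 − 0.7123)] ≈ 78.4154 billion.

K78.4 billion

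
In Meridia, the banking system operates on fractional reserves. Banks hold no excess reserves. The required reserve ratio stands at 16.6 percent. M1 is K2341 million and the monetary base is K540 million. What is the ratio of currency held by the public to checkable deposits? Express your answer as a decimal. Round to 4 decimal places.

0.0841

Using m = M/MB = 2341/540 ≈ 4.335185. From m = (1 + c)/(c + rr + e), rearranging gives 1 + c = m·(c + rr + e), so c·(1 − m) = m·(rr + e) − 1.
Hence c = [m·(rr + e) − 1]/(1 − m) = [4.335185 × (0.166 + 0) − 1] / (1 − 4.335185) ≈ 0.084061.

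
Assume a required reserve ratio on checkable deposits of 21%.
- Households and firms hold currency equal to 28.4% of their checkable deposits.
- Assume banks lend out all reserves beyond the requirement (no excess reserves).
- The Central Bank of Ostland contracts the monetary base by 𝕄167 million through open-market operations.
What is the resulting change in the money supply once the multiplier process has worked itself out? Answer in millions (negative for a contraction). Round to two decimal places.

The money multiplier is m = (1 + c) / (rr + c) = (1 + 0.284) / (0.21 + 0.284) ≈ 2.599190.
The sale removes 167 million of base, so ΔM = m × ΔMB = 2.599190 × (−167) ≈ -434.0647 million.

-434.06 million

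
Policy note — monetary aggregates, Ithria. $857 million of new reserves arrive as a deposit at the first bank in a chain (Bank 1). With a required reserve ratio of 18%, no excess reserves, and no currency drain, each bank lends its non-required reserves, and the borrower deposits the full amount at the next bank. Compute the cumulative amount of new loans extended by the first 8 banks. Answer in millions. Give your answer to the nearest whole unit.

Bank i lends (1 − rr)^i of the original deposit: Bank 1 lends 857·0.8200 = 702.7400, Bank 2 lends 857·0.8200² = 576.2468, and so on.
Summing a geometric series: total = 857·[0.8200·(1 − 0.8200^8) / (1 − 0.8200)] ≈ 3106.0558 million.

$3106 million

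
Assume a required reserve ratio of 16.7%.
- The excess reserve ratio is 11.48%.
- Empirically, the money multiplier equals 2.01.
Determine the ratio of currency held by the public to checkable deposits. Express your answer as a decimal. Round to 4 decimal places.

Using m = 2.01. From m = (1 + c)/(c + rr + e), rearranging gives 1 + c = m·(c + rr + e), so c·(1 − m) = m·(rr + e) − 1.
Hence c = [m·(rr + e) − 1]/(1 − m) = [2.01 × (0.167 + 0.1148) − 1] / (1 − 2.01) ≈ 0.429289.

0.4293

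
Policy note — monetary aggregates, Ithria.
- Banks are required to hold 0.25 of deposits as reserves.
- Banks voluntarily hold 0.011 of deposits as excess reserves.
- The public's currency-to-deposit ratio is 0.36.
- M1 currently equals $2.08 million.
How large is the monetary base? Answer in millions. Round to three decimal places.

The money multiplier is m = (1 + c) / (rr + e + c) = (1 + 0.36) / (0.25 + 0.011 + 0.36) ≈ 2.19002.
MB = M / m = 2.08 / 2.19002 ≈ 0.9498 million.

$0.950 million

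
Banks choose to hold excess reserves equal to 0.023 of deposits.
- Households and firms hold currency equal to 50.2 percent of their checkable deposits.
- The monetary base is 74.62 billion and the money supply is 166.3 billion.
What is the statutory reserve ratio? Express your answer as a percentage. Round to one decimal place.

14.9%

Using m = M/MB = 166.3/74.62 ≈ 2.228625. Since m = (1 + c)/(c + rr + e), the denominator satisfies c + rr + e = (1 + c)/m = (1 + 0.502) / 2.228625 ≈ 0.673958.
With c = 0.502 and e = 0.023, the statutory reserve ratio is 0.673958 − 0.502 − 0.023 = 0.148958.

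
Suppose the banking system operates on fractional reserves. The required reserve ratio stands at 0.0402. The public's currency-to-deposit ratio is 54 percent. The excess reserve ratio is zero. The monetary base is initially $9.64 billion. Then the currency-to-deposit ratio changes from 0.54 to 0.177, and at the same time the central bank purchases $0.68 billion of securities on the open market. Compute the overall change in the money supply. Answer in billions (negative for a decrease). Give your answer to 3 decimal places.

$30.337 billion

Before: m₁ = (1 + 0.54) / (0.0402 + 0.54) ≈ 2.654257, MB₁ = 9.64, so M₁ = 2.654257 × 9.64 ≈ 25.587 billion.
After: m₂ = (1 + 0.177) / (0.0402 + 0.177) ≈ 5.418969, MB₂ = 9.64 + 0.68 = 10.32, so M₂ = 5.418969 × 10.32 ≈ 55.9238 billion.
ΔM = M₂ − M₁ = 55.9238 − 25.587 = 30.3368 billion.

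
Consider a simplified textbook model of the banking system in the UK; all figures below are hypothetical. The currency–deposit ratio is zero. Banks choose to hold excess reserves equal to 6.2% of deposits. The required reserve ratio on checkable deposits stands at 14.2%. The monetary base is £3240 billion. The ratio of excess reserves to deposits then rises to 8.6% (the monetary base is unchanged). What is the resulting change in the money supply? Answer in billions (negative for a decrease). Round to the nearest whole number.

-1672 billion

Initially m₁ = 1 / (0.142 + 0.062) ≈ 4.90196, so M₁ = 4.90196 × 3240 = 15882.3504 billion.
After the change m₂ = 1 / (0.142 + 0.086) ≈ 4.38596, so M₂ = 4.38596 × 3240 = 14210.5104 billion.
ΔM = M₂ − M₁ = 14210.5104 − 15882.3504 = -1671.84 billion.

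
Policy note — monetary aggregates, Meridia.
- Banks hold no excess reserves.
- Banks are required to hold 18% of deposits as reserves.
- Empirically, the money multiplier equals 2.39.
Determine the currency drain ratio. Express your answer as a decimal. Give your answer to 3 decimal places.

Using m = 2.39. From m = (1 + c)/(c + rr + e), rearranging gives 1 + c = m·(c + rr + e), so c·(1 − m) = m·(rr + e) − 1.
Hence c = [m·(rr + e) − 1]/(1 − m) = [2.39 × (0.18 + 0) − 1] / (1 − 2.39) ≈ 0.409928.

0.410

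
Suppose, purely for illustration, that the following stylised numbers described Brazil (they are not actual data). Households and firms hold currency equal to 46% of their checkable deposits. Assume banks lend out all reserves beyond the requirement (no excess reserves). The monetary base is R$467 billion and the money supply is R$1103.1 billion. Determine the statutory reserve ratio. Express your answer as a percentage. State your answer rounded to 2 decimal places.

15.81%

Using m = M/MB = 1103.1/467 ≈ 2.362099. Since m = (1 + c)/(c + rr + e), the denominator satisfies c + rr + e = (1 + c)/m = (1 + 0.46) / 2.362099 ≈ 0.618094.
With c = 0.46 and e = 0, the statutory reserve ratio is 0.618094 − 0.46 − 0 = 0.158094.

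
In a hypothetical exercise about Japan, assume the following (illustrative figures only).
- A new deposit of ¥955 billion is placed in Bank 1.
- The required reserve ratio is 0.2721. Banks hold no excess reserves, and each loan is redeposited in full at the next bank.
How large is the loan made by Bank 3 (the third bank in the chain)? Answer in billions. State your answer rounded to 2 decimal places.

¥368.31 billion

Each bank lends a fraction (1 − rr) = 0.7279 of the deposit it receives, so Bank 3 receives 955·0.7279^2 and lends 955·0.7279^3 ≈ 368.3143 billion.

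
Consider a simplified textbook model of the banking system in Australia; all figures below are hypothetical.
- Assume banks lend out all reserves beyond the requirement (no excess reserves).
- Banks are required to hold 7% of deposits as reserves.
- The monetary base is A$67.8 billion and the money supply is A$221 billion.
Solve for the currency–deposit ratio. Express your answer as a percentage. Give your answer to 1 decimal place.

Using m = M/MB = 221/67.8 ≈ 3.259587. From m = (1 + c)/(c + rr + e), rearranging gives 1 + c = m·(c + rr + e), so c·(1 − m) = m·(rr + e) − 1.
Hence c = [m·(rr + e) − 1]/(1 − m) = [3.259587 × (0.07 + 0) − 1] / (1 − 3.259587) ≈ 0.341580.

34.2%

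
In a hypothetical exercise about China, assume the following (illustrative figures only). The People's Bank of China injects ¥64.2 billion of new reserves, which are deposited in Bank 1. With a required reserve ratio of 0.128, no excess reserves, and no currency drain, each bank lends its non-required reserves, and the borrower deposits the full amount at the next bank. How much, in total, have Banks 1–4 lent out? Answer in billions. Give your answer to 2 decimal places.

Bank i lends (1 − rr)^i of the original deposit: Bank 1 lends 64.2·0.8720 = 55.9824, Bank 2 lends 64.2·0.8720² ≈ 48.8167, and so on.
Summing a geometric series: total = 64.2·[0.8720·(1 − 0.8720^4) / (1 − 0.8720)] ≈ 184.4866 billion.

¥184.49 billion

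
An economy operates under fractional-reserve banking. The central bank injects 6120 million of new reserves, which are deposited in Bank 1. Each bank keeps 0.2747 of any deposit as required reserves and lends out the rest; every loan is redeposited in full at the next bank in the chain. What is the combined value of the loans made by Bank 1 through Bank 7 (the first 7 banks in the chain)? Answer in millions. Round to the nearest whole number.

Bank i lends (1 − rr)^i of the original deposit: Bank 1 lends 6120·0.7253 = 4438.8360, Bank 2 lends 6120·0.7253² ≈ 3219.4878, and so on.
Summing a geometric series: total = 6120·[0.7253·(1 − 0.7253^7) / (1 − 0.7253)] ≈ 14452.6330 million.

14453 million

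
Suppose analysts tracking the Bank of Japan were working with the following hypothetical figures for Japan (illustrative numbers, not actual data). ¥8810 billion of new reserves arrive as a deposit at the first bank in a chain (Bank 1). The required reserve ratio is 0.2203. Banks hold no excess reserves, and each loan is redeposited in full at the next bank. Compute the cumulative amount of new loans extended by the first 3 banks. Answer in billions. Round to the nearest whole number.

¥16401 billion

Bank i lends (1 − rr)^i of the original deposit: Bank 1 lends 8810·0.7797 = 6869.1570, Bank 2 lends 8810·0.7797² ≈ 5355.8817, and so on.
Summing a geometric series: total = 8810·[0.7797·(1 − 0.7797^3) / (1 − 0.7797)] ≈ 16401.0197 billion.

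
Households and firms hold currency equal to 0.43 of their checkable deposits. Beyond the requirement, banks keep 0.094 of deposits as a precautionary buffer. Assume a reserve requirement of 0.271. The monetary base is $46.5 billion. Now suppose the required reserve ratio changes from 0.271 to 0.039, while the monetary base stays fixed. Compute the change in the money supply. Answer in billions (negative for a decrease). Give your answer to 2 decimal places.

Initially m₁ = (1 + 0.43) / (0.271 + 0.094 + 0.43) ≈ 1.79874, so M₁ = 1.79874 × 46.5 ≈ 83.6414 billion.
After the change m₂ = (1 + 0.43) / (0.039 + 0.094 + 0.43) ≈ 2.53996, so M₂ = 2.53996 × 46.5 ≈ 118.1081 billion.
ΔM = M₂ − M₁ = 118.1081 − 83.6414 = 34.4667 billion.

$34.47 billion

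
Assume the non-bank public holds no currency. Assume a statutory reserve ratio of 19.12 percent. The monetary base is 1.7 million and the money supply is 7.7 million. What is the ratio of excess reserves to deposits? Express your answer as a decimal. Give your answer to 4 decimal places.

Using m = M/MB = 7.7/1.7 ≈ 4.529412. Since m = (1 + c)/(c + rr + e), the denominator satisfies c + rr + e = (1 + c)/m = (1 + 0) / 4.529412 ≈ 0.220779.
With c = 0 and rr = 0.1912, the ratio of excess reserves to deposits is 0.220779 − 0 − 0.1912 = 0.029579.

0.0296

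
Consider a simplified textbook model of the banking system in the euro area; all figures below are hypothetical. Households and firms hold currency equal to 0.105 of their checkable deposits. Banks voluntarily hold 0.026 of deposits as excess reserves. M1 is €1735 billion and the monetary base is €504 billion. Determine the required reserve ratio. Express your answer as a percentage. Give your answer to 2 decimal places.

Using m = M/MB = 1735/504 ≈ 3.442460. Since m = (1 + c)/(c + rr + e), the denominator satisfies c + rr + e = (1 + c)/m = (1 + 0.105) / 3.442460 ≈ 0.320991.
With c = 0.105 and e = 0.026, the required reserve ratio is 0.320991 − 0.105 − 0.026 = 0.189991.

19.00%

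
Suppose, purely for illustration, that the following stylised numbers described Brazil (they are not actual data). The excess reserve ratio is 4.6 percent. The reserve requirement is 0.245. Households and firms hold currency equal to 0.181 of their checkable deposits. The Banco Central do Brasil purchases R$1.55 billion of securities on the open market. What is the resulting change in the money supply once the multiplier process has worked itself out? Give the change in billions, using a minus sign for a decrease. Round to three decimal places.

R$3.878 billion

The money multiplier is m = (1 + c) / (rr + e + c) = (1 + 0.181) / (0.245 + 0.046 + 0.181) ≈ 2.50212.
The purchase adds 1.55 billion of base, so ΔM = m × ΔMB = 2.50212 × (+1.55) ≈ 3.8783 billion.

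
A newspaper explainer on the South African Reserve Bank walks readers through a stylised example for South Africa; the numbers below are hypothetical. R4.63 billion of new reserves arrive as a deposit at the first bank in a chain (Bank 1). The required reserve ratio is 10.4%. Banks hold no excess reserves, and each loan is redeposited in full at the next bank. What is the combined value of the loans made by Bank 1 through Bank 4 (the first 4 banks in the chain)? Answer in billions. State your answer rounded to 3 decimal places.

R14.180 billion

Bank i lends (1 − rr)^i of the original deposit: Bank 1 lends 4.63·0.8960 ≈ 4.1485, Bank 2 lends 4.63·0.8960² ≈ 3.7170, and so on.
Summing a geometric series: total = 4.63·[0.8960·(1 − 0.8960^4) / (1 − 0.8960)] ≈ 14.1801 billion.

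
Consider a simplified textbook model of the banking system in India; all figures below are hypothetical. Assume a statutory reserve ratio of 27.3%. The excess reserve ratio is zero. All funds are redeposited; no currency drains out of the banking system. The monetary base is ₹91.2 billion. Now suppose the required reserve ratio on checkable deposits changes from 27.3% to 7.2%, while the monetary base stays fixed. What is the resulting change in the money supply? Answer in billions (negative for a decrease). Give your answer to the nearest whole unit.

Initially m₁ = 1 / (0.273) ≈ 3.6630, so M₁ = 3.6630 × 91.2 = 334.0656 billion.
After the change m₂ = 1 / (0.072) ≈ 13.8889, so M₂ = 13.8889 × 91.2 ≈ 1266.6677 billion.
ΔM = M₂ − M₁ = 1266.6677 − 334.0656 = 932.6021 billion.

₹933 billion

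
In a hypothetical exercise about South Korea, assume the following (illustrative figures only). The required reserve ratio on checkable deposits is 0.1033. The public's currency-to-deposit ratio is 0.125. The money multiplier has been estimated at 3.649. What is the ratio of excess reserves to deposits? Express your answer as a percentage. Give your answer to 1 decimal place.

Using m = 3.649. Since m = (1 + c)/(c + rr + e), the denominator satisfies c + rr + e = (1 + c)/m = (1 + 0.125) / 3.649 ≈ 0.308304.
With c = 0.125 and rr = 0.1033, the ratio of excess reserves to deposits is 0.308304 − 0.125 − 0.1033 = 0.080004.

8.0%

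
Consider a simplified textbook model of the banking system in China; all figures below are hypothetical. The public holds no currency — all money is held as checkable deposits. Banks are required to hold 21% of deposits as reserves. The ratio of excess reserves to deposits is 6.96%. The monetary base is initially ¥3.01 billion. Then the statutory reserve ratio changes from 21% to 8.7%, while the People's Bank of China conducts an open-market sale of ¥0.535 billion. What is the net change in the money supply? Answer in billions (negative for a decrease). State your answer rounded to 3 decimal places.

Before: m₁ = 1 / (0.21 + 0.0696) ≈ 3.57654, MB₁ = 3.01, so M₁ = 3.57654 × 3.01 ≈ 10.7654 billion.
After: m₂ = 1 / (0.087 + 0.0696) ≈ 6.38570, MB₂ = 3.01 − 0.535 = 2.475, so M₂ = 6.38570 × 2.475 ≈ 15.8046 billion.
ΔM = M₂ − M₁ = 15.8046 − 10.7654 = 5.0392 billion.

¥5.039 billion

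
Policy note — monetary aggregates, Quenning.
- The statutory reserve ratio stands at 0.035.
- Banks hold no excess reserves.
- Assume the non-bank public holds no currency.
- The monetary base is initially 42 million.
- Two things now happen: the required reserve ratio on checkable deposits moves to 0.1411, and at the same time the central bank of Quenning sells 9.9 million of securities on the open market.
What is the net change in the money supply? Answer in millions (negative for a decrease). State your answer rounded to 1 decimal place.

-972.5 million

Before: m₁ = 1 / (0.035) ≈ 28.5714, MB₁ = 42, so M₁ = 28.5714 × 42 = 1199.9988 million.
After: m₂ = 1 / (0.1411) ≈ 7.0872, MB₂ = 42 − 9.9 = 32.1, so M₂ = 7.0872 × 32.1 ≈ 227.4991 million.
ΔM = M₂ − M₁ = 227.4991 − 1199.9988 = -972.4997 million.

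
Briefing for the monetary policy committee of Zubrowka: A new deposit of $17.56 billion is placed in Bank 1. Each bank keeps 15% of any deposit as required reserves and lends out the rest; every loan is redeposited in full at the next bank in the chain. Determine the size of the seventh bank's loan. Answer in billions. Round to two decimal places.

$5.63 billion

Each bank lends a fraction (1 − rr) = 0.8500 of the deposit it receives, so Bank 7 receives 17.56·0.8500^6 and lends 17.56·0.8500^7 ≈ 5.6293 billion.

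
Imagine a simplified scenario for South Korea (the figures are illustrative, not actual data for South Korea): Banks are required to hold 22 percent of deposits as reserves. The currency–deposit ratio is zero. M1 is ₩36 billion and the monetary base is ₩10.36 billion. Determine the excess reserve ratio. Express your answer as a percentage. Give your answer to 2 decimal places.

Using m = M/MB = 36/10.36 ≈ 3.474903. Since m = (1 + c)/(c + rr + e), the denominator satisfies c + rr + e = (1 + c)/m = (1 + 0) / 3.474903 ≈ 0.287778.
With c = 0 and rr = 0.22, the excess reserve ratio is 0.287778 − 0 − 0.22 = 0.067778.

6.78%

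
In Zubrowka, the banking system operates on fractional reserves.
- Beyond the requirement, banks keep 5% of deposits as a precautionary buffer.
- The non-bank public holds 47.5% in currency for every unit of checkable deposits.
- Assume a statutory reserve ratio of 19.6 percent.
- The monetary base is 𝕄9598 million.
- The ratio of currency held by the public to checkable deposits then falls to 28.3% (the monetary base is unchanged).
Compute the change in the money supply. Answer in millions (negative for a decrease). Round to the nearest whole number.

Initially m₁ = (1 + 0.475) / (0.196 + 0.05 + 0.475) ≈ 2.04577, so M₁ = 2.04577 × 9598 ≈ 19635.3005 million.
After the change m₂ = (1 + 0.283) / (0.196 + 0.05 + 0.283) ≈ 2.42533, so M₂ = 2.42533 × 9598 ≈ 23278.3173 million.
ΔM = M₂ − M₁ = 23278.3173 − 19635.3005 = 3643.0168 million.

𝕄3643 million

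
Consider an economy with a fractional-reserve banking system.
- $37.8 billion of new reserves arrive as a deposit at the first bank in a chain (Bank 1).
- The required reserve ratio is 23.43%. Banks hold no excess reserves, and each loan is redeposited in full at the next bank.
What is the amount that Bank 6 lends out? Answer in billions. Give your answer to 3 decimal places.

Each bank lends a fraction (1 − rr) = 0.7657 of the deposit it receives, so Bank 6 receives 37.8·0.7657^5 and lends 37.8·0.7657^6 ≈ 7.6180 billion.

$7.618 billion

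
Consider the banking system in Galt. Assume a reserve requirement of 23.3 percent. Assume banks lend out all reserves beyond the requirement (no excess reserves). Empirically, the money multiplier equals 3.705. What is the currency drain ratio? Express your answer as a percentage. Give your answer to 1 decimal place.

Using m = 3.705. From m = (1 + c)/(c + rr + e), rearranging gives 1 + c = m·(c + rr + e), so c·(1 − m) = m·(rr + e) − 1.
Hence c = [m·(rr + e) − 1]/(1 − m) = [3.705 × (0.233 + 0) − 1] / (1 − 3.705) ≈ 0.050549.

5.1%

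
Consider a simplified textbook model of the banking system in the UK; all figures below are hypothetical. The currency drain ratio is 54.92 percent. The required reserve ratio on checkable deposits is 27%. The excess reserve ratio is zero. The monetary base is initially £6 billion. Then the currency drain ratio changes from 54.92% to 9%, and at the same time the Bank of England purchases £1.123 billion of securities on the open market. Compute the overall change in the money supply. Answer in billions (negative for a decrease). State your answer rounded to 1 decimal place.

£10.2 billion

Before: m₁ = (1 + 0.5492) / (0.27 + 0.5492) ≈ 1.8911, MB₁ = 6, so M₁ = 1.8911 × 6 = 11.3466 billion.
After: m₂ = (1 + 0.09) / (0.27 + 0.09) ≈ 3.0278, MB₂ = 6 + 1.123 = 7.123, so M₂ = 3.0278 × 7.123 ≈ 21.567 billion.
ΔM = M₂ − M₁ = 21.567 − 11.3466 = 10.2204 billion.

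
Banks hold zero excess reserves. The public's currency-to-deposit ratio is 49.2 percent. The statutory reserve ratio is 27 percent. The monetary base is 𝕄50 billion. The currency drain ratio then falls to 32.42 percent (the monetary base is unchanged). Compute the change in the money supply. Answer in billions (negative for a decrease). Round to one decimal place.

Initially m₁ = (1 + 0.492) / (0.27 + 0.492) ≈ 1.9580, so M₁ = 1.9580 × 50 = 97.9 billion.
After the change m₂ = (1 + 0.3242) / (0.27 + 0.3242) ≈ 2.2285, so M₂ = 2.2285 × 50 = 111.425 billion.
ΔM = M₂ − M₁ = 111.425 − 97.9 = 13.525 billion.

𝕄13.5 billion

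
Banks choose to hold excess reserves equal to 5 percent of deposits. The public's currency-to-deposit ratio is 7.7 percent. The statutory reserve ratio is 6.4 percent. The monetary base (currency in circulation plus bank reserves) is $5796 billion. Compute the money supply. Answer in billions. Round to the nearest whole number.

$32682 billion

The money multiplier is m = (1 + c) / (rr + e + c) = (1 + 0.077) / (0.064 + 0.05 + 0.077) ≈ 5.63874.
So M = m × MB = 5.63874 × 5796 ≈ 32682.137 billion.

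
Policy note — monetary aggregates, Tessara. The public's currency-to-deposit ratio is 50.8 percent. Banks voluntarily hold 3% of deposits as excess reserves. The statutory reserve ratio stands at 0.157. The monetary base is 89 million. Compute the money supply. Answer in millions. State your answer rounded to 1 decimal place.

193.1 million

The money multiplier is m = (1 + c) / (rr + e + c) = (1 + 0.508) / (0.157 + 0.03 + 0.508) ≈ 2.1698.
So M = m × MB = 2.1698 × 89 = 193.1122 million.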